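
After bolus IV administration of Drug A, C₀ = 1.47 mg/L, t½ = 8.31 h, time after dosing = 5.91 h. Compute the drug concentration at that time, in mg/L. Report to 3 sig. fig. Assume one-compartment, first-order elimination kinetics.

k = ln2 / t½ = 0.693147 / 8.31 = 0.08341 h⁻¹
C = C₀ · e^(−k·t) = 1.470 × e^(−0.08341 × 5.91)
  = 1.470 × 0.6108 = 0.8979 mg/L

0.898 mg/L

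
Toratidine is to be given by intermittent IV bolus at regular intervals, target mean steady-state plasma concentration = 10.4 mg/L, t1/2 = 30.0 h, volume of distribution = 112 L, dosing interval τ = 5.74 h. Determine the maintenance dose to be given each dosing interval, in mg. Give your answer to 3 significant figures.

k = ln2 / t½ = 0.693147 / 30.0 = 0.02310 h⁻¹
CL = k × Vd = 0.02310 × 112 = 2.587 L/h
At steady state, Dose/τ = Css × CL.
Dose = Css × CL × τ = 10.4 × 2.587 × 5.74 = 154.4 mg

154 mg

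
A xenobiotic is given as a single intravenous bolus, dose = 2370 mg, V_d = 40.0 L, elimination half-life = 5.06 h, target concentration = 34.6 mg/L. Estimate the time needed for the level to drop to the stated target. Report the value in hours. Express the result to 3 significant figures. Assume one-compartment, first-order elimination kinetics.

C₀ = Dose / Vd = 2370 / 40.0 = 59.25 mg/L
k = ln2 / t½ = 0.693147 / 5.06 = 0.1370 h⁻¹
t = ln(C₀ / C) / k = ln(59.25 / 34.6) / 0.1370
  = ln(1.712) / 0.1370 = 0.5377 / 0.1370 = 3.925 h

3.93 h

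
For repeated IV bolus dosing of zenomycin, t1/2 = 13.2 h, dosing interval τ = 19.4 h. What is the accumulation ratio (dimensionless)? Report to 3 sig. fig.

1.57

k = ln2 / t½ = 0.693147 / 13.2 = 0.05251 h⁻¹
e^(−kτ) = e^(−0.05251 × 19.4) = 0.3611
Accumulation ratio R = 1 / (1 − e^(−kτ)) = 1 / (1 − 0.3611) = 1.565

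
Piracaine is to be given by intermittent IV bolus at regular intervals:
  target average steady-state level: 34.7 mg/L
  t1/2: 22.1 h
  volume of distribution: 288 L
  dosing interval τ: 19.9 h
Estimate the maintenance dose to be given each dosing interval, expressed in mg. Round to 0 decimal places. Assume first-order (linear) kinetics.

k = ln2 / t½ = 0.693147 / 22.1 = 0.03136 h⁻¹
CL = k × Vd = 0.03136 × 288 = 9.032 L/h
At steady state, Dose/τ = Css × CL.
Dose = Css × CL × τ = 34.7 × 9.032 × 19.9 = 6237 mg

6237 mg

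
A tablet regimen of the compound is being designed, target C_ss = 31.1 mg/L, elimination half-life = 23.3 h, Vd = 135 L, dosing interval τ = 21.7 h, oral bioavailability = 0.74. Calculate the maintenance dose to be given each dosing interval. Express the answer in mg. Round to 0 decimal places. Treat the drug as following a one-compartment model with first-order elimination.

3663 mg

k = ln2 / t½ = 0.693147 / 23.3 = 0.02975 h⁻¹
CL = k × Vd = 0.02975 × 135 = 4.016 L/h
At steady state, F × (Dose/τ) = Css × CL.
Dose = Css × CL × τ / F = 31.1 × 4.016 × 21.7 / 0.74 = 3663 mg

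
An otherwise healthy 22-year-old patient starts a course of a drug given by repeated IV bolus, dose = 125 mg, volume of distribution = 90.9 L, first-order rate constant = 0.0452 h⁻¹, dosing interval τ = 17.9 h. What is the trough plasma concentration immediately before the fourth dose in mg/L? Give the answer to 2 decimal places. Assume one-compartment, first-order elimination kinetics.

1.01 mg/L

C₀ per dose = Dose / Vd = 125 / 90.9 = 1.375 mg/L
Fraction remaining after one interval: r = e^(−kτ) = e^(−0.04520 × 17.9) = 0.4453
Before dose 4, 3 doses have been given (aged 1τ, 2τ, 3τ).
C_trough = C₀ × (r + r² + … + r^3) = C₀ × r(1−r^3)/(1−r)
        = 1.375 × 0.4453 × (1 − 0.08830) / (1 − 0.4453) = 1.006 mg/L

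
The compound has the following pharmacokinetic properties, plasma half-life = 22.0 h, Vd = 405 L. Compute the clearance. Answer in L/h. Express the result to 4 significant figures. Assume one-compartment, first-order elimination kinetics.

k = ln2 / t½ = 0.693147 / 22.0 = 0.03151 h⁻¹
CL = k × Vd = 0.03151 × 405 = 12.76 L/h

12.76 L/h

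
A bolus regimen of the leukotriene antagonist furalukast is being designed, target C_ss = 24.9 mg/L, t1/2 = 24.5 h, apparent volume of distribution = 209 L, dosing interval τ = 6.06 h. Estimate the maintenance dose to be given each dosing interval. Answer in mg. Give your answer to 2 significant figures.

k = ln2 / t½ = 0.693147 / 24.5 = 0.02829 h⁻¹
CL = k × Vd = 0.02829 × 209 = 5.913 L/h
At steady state, Dose/τ = Css × CL.
Dose = Css × CL × τ = 24.9 × 5.913 × 6.06 = 892.2 mg

890 mg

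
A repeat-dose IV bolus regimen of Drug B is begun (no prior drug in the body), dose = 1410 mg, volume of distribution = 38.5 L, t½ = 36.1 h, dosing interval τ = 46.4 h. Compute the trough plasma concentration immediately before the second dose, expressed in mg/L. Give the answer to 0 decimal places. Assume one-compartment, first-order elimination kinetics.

15 mg/L

C₀ per dose = Dose / Vd = 1410 / 38.5 = 36.62 mg/L
k = ln2 / t½ = 0.693147 / 36.1 = 0.01920 h⁻¹
Fraction remaining after one interval: r = e^(−kτ) = e^(−0.01920 × 46.4) = 0.4103
Before dose 2, 1 dose has been given (aged 1τ).
C_trough = C₀ × r = 36.62 × 0.4103 = 15.03 mg/L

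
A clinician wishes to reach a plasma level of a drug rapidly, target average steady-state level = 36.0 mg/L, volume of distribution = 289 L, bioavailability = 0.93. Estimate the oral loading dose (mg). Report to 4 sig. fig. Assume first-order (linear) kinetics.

LD = Css × Vd / F = 36.0 × 289 / 0.93 = 11190 mg

11190 mg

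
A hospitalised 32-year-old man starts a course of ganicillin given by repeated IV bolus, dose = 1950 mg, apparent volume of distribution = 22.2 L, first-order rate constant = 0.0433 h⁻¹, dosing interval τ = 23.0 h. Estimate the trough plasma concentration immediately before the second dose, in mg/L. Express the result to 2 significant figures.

C₀ per dose = Dose / Vd = 1950 / 22.2 = 87.84 mg/L
Fraction remaining after one interval: r = e^(−kτ) = e^(−0.04330 × 23.0) = 0.3694
Before dose 2, 1 dose has been given (aged 1τ).
C_trough = C₀ × r = 87.84 × 0.3694 = 32.45 mg/L

32 mg/L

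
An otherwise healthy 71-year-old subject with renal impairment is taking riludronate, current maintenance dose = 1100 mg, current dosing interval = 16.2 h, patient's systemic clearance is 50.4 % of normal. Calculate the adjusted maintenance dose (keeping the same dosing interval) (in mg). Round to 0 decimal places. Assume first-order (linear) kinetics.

554 mg

To keep the same average steady-state level, dosing rate must scale with clearance.
CL ratio = 50.4 / 100 = 0.5040
New dose (same interval) = 1100 × 0.5040 = 554.4 mg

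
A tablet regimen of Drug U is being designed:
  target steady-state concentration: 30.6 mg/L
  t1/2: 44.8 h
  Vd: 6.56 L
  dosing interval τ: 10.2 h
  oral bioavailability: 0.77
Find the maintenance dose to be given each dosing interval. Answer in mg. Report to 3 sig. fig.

k = ln2 / t½ = 0.693147 / 44.8 = 0.01547 h⁻¹
CL = k × Vd = 0.01547 × 6.56 = 0.1015 L/h
At steady state, F × (Dose/τ) = Css × CL.
Dose = Css × CL × τ / F = 30.6 × 0.1015 × 10.2 / 0.77 = 41.14 mg

41.1 mg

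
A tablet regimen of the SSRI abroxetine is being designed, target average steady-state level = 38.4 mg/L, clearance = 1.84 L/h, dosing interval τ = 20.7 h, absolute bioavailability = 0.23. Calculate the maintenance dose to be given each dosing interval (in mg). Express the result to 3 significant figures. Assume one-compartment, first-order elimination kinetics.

6360 mg

At steady state, F × (Dose/τ) = Css × CL.
Dose = Css × CL × τ / F = 38.4 × 1.840 × 20.7 / 0.23 = 6359 mg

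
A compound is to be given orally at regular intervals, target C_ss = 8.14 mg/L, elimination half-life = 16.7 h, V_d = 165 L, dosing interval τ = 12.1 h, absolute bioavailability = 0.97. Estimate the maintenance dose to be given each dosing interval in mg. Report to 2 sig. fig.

700 mg

k = ln2 / t½ = 0.693147 / 16.7 = 0.04151 h⁻¹
CL = k × Vd = 0.04151 × 165 = 6.849 L/h
At steady state, F × (Dose/τ) = Css × CL.
Dose = Css × CL × τ / F = 8.14 × 6.849 × 12.1 / 0.97 = 695.4 mg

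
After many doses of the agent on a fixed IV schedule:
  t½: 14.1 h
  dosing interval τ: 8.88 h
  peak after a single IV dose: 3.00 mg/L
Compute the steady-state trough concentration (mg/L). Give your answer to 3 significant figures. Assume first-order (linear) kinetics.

5.48 mg/L

k = ln2 / t½ = 0.693147 / 14.1 = 0.04916 h⁻¹
e^(−kτ) = e^(−0.04916 × 8.88) = 0.6463
Accumulation ratio R = 1 / (1 − e^(−kτ)) = 1 / (1 − 0.6463) = 2.827
Steady-state trough = C₀ × R × e^(−kτ) = 3.00 × 2.827 × 0.6463 = 5.481 mg/L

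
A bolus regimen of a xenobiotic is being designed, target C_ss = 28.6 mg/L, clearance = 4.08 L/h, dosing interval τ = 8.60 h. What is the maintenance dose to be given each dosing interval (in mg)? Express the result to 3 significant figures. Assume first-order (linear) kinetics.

At steady state, Dose/τ = Css × CL.
Dose = Css × CL × τ = 28.6 × 4.080 × 8.60 = 1004 mg

1000 mg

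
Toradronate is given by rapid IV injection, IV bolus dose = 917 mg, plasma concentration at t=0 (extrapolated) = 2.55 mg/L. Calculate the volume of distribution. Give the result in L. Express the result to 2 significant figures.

360 L

Vd = Dose / C₀ = 917.0 / 2.55 = 359.6 L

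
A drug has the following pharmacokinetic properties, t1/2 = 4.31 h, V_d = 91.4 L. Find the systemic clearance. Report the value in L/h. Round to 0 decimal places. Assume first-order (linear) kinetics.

15 L/h

k = ln2 / t½ = 0.693147 / 4.31 = 0.1608 h⁻¹
CL = k × Vd = 0.1608 × 91.4 = 14.70 L/h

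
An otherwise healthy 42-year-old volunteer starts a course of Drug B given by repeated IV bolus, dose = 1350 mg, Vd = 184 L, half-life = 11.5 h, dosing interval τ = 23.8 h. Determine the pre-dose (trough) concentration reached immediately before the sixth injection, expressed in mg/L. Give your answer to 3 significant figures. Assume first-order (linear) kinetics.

C₀ per dose = Dose / Vd = 1350 / 184 = 7.337 mg/L
k = ln2 / t½ = 0.693147 / 11.5 = 0.06027 h⁻¹
Fraction remaining after one interval: r = e^(−kτ) = e^(−0.06027 × 23.8) = 0.2383
Before dose 6, 5 doses have been given (aged 1τ, 2τ, 3τ, 4τ, 5τ).
C_trough = C₀ × (r + r² + … + r^5) = C₀ × r(1−r^5)/(1−r)
        = 7.337 × 0.2383 × (1 − 0.0007685) / (1 − 0.2383) = 2.294 mg/L

2.29 mg/L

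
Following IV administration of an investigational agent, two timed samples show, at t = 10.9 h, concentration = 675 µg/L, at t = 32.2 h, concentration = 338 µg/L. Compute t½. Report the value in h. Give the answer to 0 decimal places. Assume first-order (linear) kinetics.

k = ln(C₁/C₂) / (t₂ − t₁) = ln(675/338) / (32.2 − 10.9)
  = 0.6917 / 21.30 = 0.03247 h⁻¹
t½ = ln2 / k = 0.693147 / 0.03247 = 21.35 h

21 h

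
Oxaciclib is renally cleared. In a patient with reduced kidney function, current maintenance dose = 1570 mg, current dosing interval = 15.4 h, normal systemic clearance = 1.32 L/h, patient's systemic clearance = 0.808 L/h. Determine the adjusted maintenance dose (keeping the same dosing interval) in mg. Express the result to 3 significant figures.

To keep the same average steady-state level, dosing rate must scale with clearance.
CL ratio = 0.808 / 1.32 = 0.6121
New dose (same interval) = 1570 × 0.6121 = 961.0 mg

961 mg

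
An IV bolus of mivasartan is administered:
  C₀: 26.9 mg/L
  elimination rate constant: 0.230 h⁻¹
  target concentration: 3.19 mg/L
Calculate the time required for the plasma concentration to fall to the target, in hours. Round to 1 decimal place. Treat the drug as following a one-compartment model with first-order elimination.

9.3 h

t = ln(C₀ / C) / k = ln(26.90 / 3.19) / 0.2300
  = ln(8.433) / 0.2300 = 2.132 / 0.2300 = 9.270 h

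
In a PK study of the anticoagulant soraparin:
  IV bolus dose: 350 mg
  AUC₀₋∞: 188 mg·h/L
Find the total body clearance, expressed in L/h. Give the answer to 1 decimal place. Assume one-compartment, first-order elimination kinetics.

CL = Dose / AUC = 350 / 188 = 1.862 L/h

1.9 L/h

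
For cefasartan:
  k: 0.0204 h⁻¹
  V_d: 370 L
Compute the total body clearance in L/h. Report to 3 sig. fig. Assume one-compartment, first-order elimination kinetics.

CL = k × Vd = 0.0204 × 370 = 7.548 L/h

7.55 L/h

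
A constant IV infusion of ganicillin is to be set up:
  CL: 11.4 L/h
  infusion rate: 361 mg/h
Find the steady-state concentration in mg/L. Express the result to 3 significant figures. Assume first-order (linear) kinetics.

At steady state Css = R₀ / CL = 361 / 11.40 = 31.67 mg/L

31.7 mg/L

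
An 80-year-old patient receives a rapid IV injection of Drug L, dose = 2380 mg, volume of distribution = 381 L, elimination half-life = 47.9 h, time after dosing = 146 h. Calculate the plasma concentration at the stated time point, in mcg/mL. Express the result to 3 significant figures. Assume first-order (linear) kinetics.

C₀ = Dose / Vd = 2380 / 381 = 6.247 mg/L
k = ln2 / t½ = 0.693147 / 47.9 = 0.01447 h⁻¹
C = C₀ · e^(−k·t) = 6.247 × e^(−0.01447 × 146)
  = 6.247 × 0.1209 = 0.7553 mg/L
(0.7553 mg/L = 0.7553 mcg/mL)

0.755 mcg/mL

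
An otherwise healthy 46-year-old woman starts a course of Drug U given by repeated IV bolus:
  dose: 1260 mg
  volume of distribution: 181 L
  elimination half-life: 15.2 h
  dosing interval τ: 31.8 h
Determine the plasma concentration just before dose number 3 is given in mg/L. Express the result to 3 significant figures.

C₀ per dose = Dose / Vd = 1260 / 181 = 6.961 mg/L
k = ln2 / t½ = 0.693147 / 15.2 = 0.04560 h⁻¹
Fraction remaining after one interval: r = e^(−kτ) = e^(−0.04560 × 31.8) = 0.2346
Before dose 3, 2 doses have been given (aged 1τ, 2τ).
C_trough = C₀ × (r + r²) = 6.961 × (0.2346 + 0.05504) = 2.016 mg/L

2.02 mg/L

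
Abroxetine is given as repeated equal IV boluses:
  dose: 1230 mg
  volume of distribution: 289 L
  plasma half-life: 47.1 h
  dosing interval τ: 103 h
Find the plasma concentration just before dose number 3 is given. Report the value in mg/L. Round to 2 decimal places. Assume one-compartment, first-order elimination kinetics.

C₀ per dose = Dose / Vd = 1230 / 289 = 4.256 mg/L
k = ln2 / t½ = 0.693147 / 47.1 = 0.01472 h⁻¹
Fraction remaining after one interval: r = e^(−kτ) = e^(−0.01472 × 103) = 0.2196
Before dose 3, 2 doses have been given (aged 1τ, 2τ).
C_trough = C₀ × (r + r²) = 4.256 × (0.2196 + 0.04822) = 1.140 mg/L

1.14 mg/L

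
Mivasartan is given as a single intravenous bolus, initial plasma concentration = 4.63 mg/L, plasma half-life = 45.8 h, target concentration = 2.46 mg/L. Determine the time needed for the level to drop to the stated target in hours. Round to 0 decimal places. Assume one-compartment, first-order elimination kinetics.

k = ln2 / t½ = 0.693147 / 45.8 = 0.01513 h⁻¹
t = ln(C₀ / C) / k = ln(4.630 / 2.46) / 0.01513
  = ln(1.882) / 0.01513 = 0.6323 / 0.01513 = 41.79 h

42 h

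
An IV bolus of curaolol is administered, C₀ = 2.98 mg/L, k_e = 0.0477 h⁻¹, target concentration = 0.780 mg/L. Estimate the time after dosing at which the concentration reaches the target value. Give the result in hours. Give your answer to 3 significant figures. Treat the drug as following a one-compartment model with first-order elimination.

t = ln(C₀ / C) / k = ln(2.980 / 0.780) / 0.04770
  = ln(3.821) / 0.04770 = 1.341 / 0.04770 = 28.11 h

28.1 h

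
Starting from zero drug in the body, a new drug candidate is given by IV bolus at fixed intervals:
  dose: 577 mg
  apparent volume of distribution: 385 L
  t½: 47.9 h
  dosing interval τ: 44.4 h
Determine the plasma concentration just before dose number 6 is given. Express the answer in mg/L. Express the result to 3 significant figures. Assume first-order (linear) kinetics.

1.60 mg/L

C₀ per dose = Dose / Vd = 577 / 385 = 1.499 mg/L
k = ln2 / t½ = 0.693147 / 47.9 = 0.01447 h⁻¹
Fraction remaining after one interval: r = e^(−kτ) = e^(−0.01447 × 44.4) = 0.5260
Before dose 6, 5 doses have been given (aged 1τ, 2τ, 3τ, 4τ, 5τ).
C_trough = C₀ × (r + r² + … + r^5) = C₀ × r(1−r^5)/(1−r)
        = 1.499 × 0.5260 × (1 − 0.04027) / (1 − 0.5260) = 1.596 mg/L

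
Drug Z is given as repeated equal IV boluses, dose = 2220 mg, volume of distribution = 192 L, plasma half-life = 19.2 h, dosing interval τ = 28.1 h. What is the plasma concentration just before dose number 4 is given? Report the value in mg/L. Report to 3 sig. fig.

C₀ per dose = Dose / Vd = 2220 / 192 = 11.56 mg/L
k = ln2 / t½ = 0.693147 / 19.2 = 0.03610 h⁻¹
Fraction remaining after one interval: r = e^(−kτ) = e^(−0.03610 × 28.1) = 0.3626
Before dose 4, 3 doses have been given (aged 1τ, 2τ, 3τ).
C_trough = C₀ × (r + r² + … + r^3) = C₀ × r(1−r^3)/(1−r)
        = 11.56 × 0.3626 × (1 − 0.04767) / (1 − 0.3626) = 6.263 mg/L

6.26 mg/L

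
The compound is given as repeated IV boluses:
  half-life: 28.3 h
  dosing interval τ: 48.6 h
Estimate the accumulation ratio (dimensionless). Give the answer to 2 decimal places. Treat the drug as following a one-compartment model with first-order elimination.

1.44

k = ln2 / t½ = 0.693147 / 28.3 = 0.02449 h⁻¹
e^(−kτ) = e^(−0.02449 × 48.6) = 0.3042
Accumulation ratio R = 1 / (1 − e^(−kτ)) = 1 / (1 − 0.3042) = 1.437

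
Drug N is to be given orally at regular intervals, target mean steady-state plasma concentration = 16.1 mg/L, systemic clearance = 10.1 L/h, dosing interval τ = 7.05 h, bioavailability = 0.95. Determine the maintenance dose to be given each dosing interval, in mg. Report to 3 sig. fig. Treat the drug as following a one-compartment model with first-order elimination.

At steady state, F × (Dose/τ) = Css × CL.
Dose = Css × CL × τ / F = 16.1 × 10.10 × 7.05 / 0.95 = 1207 mg

1210 mg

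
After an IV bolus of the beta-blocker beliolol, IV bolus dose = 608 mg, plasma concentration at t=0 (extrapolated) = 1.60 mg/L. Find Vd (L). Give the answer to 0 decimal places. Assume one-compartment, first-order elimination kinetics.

380 L

Vd = Dose / C₀ = 608.0 / 1.60 = 380.0 L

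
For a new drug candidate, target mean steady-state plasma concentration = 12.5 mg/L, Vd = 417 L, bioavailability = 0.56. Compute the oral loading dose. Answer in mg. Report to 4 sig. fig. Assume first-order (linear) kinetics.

9308 mg

LD = Css × Vd / F = 12.5 × 417 / 0.56 = 9308 mg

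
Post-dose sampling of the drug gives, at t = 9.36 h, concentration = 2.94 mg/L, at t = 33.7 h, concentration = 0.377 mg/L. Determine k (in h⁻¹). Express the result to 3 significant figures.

k = ln(C₁/C₂) / (t₂ − t₁) = ln(2.94/0.377) / (33.7 − 9.36)
  = 2.054 / 24.34 = 0.08439 h⁻¹

0.0844 h⁻¹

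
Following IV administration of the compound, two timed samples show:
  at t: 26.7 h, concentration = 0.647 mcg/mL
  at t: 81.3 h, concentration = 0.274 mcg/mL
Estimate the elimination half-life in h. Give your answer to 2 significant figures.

k = ln(C₁/C₂) / (t₂ − t₁) = ln(0.647/0.274) / (81.3 − 26.7)
  = 0.8592 / 54.60 = 0.01574 h⁻¹
t½ = ln2 / k = 0.693147 / 0.01574 = 44.04 h

44 h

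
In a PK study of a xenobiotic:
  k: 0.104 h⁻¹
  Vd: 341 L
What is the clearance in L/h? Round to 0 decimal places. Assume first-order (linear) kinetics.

35 L/h

CL = k × Vd = 0.104 × 341 = 35.46 L/h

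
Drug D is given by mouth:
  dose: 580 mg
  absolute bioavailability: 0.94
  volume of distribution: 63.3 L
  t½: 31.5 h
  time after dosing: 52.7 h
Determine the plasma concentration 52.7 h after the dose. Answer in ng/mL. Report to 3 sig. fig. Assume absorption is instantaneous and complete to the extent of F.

Amount reaching circulation = F × Dose = 0.94 × 580.0 = 545.2 mg
C₀ = F·Dose / Vd = 545.2 / 63.3 = 8.613 mg/L
k = ln2 / t½ = 0.693147 / 31.5 = 0.02200 h⁻¹
C = C₀ · e^(−k·t) = 8.613 × e^(−0.02200 × 52.7)
  = 8.613 × 0.3137 = 2.702 mg/L
Convert: 2.702 mg/L × 1000 = 2702 ng/mL

2700 ng/mL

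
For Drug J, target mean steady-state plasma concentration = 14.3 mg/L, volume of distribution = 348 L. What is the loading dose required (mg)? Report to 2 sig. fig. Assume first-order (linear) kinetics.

5000 mg

LD = Css × Vd = 14.3 × 348 = 4976 mg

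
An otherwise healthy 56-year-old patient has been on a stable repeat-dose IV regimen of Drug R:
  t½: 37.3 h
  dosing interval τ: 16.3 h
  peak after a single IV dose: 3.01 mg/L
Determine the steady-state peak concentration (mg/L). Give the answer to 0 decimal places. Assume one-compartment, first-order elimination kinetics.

12 mg/L

k = ln2 / t½ = 0.693147 / 37.3 = 0.01858 h⁻¹
e^(−kτ) = e^(−0.01858 × 16.3) = 0.7387
Accumulation ratio R = 1 / (1 − e^(−kτ)) = 1 / (1 − 0.7387) = 3.827
Steady-state peak = C₀ × R = 3.01 × 3.827 = 11.52 mg/L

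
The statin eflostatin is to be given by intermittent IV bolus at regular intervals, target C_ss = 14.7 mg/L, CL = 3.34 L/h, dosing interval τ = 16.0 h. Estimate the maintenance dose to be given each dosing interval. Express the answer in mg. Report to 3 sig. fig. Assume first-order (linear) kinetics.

At steady state, Dose/τ = Css × CL.
Dose = Css × CL × τ = 14.7 × 3.340 × 16.0 = 785.6 mg

786 mg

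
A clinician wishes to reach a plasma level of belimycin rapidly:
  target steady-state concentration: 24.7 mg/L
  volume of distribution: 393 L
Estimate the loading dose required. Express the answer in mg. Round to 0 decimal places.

LD = Css × Vd = 24.7 × 393 = 9707 mg

9707 mg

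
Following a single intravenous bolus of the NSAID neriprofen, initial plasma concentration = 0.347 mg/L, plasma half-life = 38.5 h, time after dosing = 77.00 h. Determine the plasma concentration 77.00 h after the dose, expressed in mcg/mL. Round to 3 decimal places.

k = ln2 / t½ = 0.693147 / 38.5 = 0.01800 h⁻¹
t / t½ = 77.00 / 38.5 = 2 half-lives
C = C₀ × (1/2)^2 = 0.3470 × 0.2500 = 0.08675 mg/L
(0.08675 mg/L = 0.08675 mcg/mL)

0.087 mcg/mL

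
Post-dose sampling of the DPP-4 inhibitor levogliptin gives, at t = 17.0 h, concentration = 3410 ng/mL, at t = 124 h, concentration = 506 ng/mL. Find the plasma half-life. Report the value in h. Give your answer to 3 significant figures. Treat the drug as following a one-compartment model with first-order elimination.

k = ln(C₁/C₂) / (t₂ − t₁) = ln(3410/506) / (124 − 17.0)
  = 1.908 / 107.0 = 0.01783 h⁻¹
t½ = ln2 / k = 0.693147 / 0.01783 = 38.88 h

38.9 h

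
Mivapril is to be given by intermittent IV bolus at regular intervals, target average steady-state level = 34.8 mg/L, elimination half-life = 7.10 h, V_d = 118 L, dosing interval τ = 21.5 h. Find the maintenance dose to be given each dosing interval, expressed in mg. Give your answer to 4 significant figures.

k = ln2 / t½ = 0.693147 / 7.10 = 0.09763 h⁻¹
CL = k × Vd = 0.09763 × 118 = 11.52 L/h
At steady state, Dose/τ = Css × CL.
Dose = Css × CL × τ = 34.8 × 11.52 × 21.5 = 8619 mg

8619 mg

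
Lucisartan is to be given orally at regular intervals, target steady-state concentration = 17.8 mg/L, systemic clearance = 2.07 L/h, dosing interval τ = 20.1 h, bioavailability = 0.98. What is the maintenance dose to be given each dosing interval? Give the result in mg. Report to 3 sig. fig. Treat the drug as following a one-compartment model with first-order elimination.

756 mg

At steady state, F × (Dose/τ) = Css × CL.
Dose = Css × CL × τ / F = 17.8 × 2.070 × 20.1 / 0.98 = 755.7 mg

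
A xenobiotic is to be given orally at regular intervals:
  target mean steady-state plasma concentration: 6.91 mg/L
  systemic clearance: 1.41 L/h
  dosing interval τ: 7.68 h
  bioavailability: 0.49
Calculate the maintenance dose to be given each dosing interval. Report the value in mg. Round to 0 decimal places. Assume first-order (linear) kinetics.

153 mg

At steady state, F × (Dose/τ) = Css × CL.
Dose = Css × CL × τ / F = 6.91 × 1.410 × 7.68 / 0.49 = 152.7 mg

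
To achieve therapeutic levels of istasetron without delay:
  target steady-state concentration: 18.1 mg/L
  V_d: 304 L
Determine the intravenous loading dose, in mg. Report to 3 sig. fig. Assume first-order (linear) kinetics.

5500 mg

LD = Css × Vd = 18.1 × 304 = 5502 mg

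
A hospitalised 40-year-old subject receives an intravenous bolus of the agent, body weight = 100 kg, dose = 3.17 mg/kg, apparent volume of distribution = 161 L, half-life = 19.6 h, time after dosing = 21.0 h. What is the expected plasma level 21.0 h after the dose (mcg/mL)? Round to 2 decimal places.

Total dose = 3.17 × 100 = 317.0 mg
C₀ = Dose / Vd = 317.0 / 161 = 1.969 mg/L
k = ln2 / t½ = 0.693147 / 19.6 = 0.03536 h⁻¹
C = C₀ · e^(−k·t) = 1.969 × e^(−0.03536 × 21.0)
  = 1.969 × 0.4759 = 0.9370 mg/L
(0.9370 mg/L = 0.9370 mcg/mL)

0.94 mcg/mL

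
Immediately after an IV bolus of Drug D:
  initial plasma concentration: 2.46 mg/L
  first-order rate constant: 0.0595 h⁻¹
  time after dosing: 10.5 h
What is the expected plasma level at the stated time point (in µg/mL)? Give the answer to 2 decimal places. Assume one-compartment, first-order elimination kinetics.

C = C₀ · e^(−k·t) = 2.460 × e^(−0.05950 × 10.5)
  = 2.460 × 0.5354 = 1.317 mg/L
(1.317 mg/L = 1.317 µg/mL)

1.32 µg/mL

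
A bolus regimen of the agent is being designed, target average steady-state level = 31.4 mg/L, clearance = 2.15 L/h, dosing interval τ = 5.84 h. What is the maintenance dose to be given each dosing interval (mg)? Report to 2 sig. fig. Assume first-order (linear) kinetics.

390 mg

At steady state, Dose/τ = Css × CL.
Dose = Css × CL × τ = 31.4 × 2.150 × 5.84 = 394.3 mg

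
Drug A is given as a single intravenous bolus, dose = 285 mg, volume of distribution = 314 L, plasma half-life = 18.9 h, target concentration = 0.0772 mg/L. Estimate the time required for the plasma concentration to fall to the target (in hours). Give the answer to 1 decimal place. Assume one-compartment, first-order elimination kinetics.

67.2 h

C₀ = Dose / Vd = 285.0 / 314 = 0.9076 mg/L
k = ln2 / t½ = 0.693147 / 18.9 = 0.03667 h⁻¹
t = ln(C₀ / C) / k = ln(0.9076 / 0.0772) / 0.03667
  = ln(11.76) / 0.03667 = 2.465 / 0.03667 = 67.22 h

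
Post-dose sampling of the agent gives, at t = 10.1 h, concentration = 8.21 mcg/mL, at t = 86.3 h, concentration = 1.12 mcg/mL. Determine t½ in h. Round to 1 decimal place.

26.5 h

k = ln(C₁/C₂) / (t₂ − t₁) = ln(8.21/1.12) / (86.3 − 10.1)
  = 1.992 / 76.20 = 0.02614 h⁻¹
t½ = ln2 / k = 0.693147 / 0.02614 = 26.52 h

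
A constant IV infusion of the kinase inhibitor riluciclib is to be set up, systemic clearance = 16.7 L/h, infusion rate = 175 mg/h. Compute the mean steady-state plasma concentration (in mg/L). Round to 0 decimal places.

10 mg/L

At steady state Css = R₀ / CL = 175 / 16.70 = 10.48 mg/L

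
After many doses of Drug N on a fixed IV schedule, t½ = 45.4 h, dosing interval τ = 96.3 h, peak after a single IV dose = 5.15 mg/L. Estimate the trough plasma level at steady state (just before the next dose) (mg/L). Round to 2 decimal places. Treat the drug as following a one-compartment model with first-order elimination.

1.54 mg/L

k = ln2 / t½ = 0.693147 / 45.4 = 0.01527 h⁻¹
e^(−kτ) = e^(−0.01527 × 96.3) = 0.2298
Accumulation ratio R = 1 / (1 − e^(−kτ)) = 1 / (1 − 0.2298) = 1.298
Steady-state trough = C₀ × R × e^(−kτ) = 5.15 × 1.298 × 0.2298 = 1.536 mg/L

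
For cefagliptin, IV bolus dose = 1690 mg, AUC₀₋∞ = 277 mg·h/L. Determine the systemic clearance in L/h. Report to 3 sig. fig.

6.10 L/h

CL = Dose / AUC = 1690 / 277 = 6.101 L/h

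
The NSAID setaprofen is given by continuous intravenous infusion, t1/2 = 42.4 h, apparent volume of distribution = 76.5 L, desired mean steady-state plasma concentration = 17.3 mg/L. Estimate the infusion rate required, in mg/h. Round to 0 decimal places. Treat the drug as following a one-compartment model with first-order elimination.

22 mg/h

k = ln2 / t½ = 0.693147 / 42.4 = 0.01635 h⁻¹
CL = k × Vd = 0.01635 × 76.5 = 1.251 L/h
At steady state, infusion rate R₀ = Css × CL = 17.3 × 1.251 = 21.64 mg/h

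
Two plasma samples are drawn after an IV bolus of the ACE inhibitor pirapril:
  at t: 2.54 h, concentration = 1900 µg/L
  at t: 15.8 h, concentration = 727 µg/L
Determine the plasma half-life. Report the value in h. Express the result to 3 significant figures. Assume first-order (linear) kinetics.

k = ln(C₁/C₂) / (t₂ − t₁) = ln(1900/727) / (15.8 − 2.54)
  = 0.9607 / 13.26 = 0.07245 h⁻¹
t½ = ln2 / k = 0.693147 / 0.07245 = 9.567 h

9.57 h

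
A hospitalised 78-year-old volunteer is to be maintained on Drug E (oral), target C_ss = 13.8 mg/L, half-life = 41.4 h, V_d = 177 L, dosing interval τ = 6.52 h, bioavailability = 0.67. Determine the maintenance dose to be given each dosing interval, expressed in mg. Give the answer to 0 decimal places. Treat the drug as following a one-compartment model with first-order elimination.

398 mg

k = ln2 / t½ = 0.693147 / 41.4 = 0.01674 h⁻¹
CL = k × Vd = 0.01674 × 177 = 2.963 L/h
At steady state, F × (Dose/τ) = Css × CL.
Dose = Css × CL × τ / F = 13.8 × 2.963 × 6.52 / 0.67 = 397.9 mg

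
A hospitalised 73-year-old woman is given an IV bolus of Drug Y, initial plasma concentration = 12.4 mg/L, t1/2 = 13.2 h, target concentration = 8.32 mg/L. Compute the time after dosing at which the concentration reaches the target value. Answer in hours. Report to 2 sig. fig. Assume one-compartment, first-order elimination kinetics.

k = ln2 / t½ = 0.693147 / 13.2 = 0.05251 h⁻¹
t = ln(C₀ / C) / k = ln(12.40 / 8.32) / 0.05251
  = ln(1.490) / 0.05251 = 0.3988 / 0.05251 = 7.595 h

7.6 h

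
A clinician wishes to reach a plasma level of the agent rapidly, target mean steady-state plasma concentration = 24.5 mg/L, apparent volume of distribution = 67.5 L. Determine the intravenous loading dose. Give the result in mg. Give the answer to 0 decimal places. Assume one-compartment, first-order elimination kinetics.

1654 mg

LD = Css × Vd = 24.5 × 67.5 = 1654 mg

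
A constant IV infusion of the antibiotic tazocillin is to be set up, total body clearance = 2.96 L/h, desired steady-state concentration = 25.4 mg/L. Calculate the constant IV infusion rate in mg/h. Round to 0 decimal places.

At steady state, infusion rate R₀ = Css × CL = 25.4 × 2.960 = 75.18 mg/h

75 mg/h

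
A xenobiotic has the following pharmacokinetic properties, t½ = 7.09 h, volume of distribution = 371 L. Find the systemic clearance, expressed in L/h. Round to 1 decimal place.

k = ln2 / t½ = 0.693147 / 7.09 = 0.09776 h⁻¹
CL = k × Vd = 0.09776 × 371 = 36.27 L/h

36.3 L/h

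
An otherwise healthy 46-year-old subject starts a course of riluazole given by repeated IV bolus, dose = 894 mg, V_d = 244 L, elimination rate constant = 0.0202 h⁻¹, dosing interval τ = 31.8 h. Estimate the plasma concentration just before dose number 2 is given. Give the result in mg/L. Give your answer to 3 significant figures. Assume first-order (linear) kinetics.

C₀ per dose = Dose / Vd = 894 / 244 = 3.664 mg/L
Fraction remaining after one interval: r = e^(−kτ) = e^(−0.02020 × 31.8) = 0.5260
Before dose 2, 1 dose has been given (aged 1τ).
C_trough = C₀ × r = 3.664 × 0.5260 = 1.927 mg/L

1.93 mg/L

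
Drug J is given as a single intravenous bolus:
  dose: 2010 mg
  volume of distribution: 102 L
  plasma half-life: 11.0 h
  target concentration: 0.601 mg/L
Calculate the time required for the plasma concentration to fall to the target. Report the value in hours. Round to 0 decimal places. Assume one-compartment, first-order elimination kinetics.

C₀ = Dose / Vd = 2010 / 102 = 19.71 mg/L
k = ln2 / t½ = 0.693147 / 11.0 = 0.06301 h⁻¹
t = ln(C₀ / C) / k = ln(19.71 / 0.601) / 0.06301
  = ln(32.80) / 0.06301 = 3.490 / 0.06301 = 55.39 h

55 h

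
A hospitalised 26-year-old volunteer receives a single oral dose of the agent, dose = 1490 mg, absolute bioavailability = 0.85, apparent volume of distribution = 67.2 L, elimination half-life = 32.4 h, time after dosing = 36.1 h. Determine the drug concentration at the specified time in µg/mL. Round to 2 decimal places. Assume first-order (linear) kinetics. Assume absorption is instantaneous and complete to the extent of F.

Amount reaching circulation = F × Dose = 0.85 × 1490 = 1267 mg
C₀ = F·Dose / Vd = 1267 / 67.2 = 18.85 mg/L
k = ln2 / t½ = 0.693147 / 32.4 = 0.02139 h⁻¹
C = C₀ · e^(−k·t) = 18.85 × e^(−0.02139 × 36.1)
  = 18.85 × 0.4620 = 8.709 mg/L
(8.709 mg/L = 8.709 µg/mL)

8.71 µg/mL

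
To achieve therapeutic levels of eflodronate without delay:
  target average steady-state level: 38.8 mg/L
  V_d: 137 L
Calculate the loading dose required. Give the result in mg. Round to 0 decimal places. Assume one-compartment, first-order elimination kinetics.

LD = Css × Vd = 38.8 × 137 = 5316 mg

5316 mg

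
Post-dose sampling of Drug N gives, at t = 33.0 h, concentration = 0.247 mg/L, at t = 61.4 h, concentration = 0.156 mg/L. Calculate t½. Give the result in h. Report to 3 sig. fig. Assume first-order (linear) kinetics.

k = ln(C₁/C₂) / (t₂ − t₁) = ln(0.247/0.156) / (61.4 − 33.0)
  = 0.4595 / 28.40 = 0.01618 h⁻¹
t½ = ln2 / k = 0.693147 / 0.01618 = 42.84 h

42.8 h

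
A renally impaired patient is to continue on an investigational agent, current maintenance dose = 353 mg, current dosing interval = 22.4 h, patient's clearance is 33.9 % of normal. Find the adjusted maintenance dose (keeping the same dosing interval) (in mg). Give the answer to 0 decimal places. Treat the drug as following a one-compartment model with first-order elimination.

To keep the same average steady-state level, dosing rate must scale with clearance.
CL ratio = 33.9 / 100 = 0.3390
New dose (same interval) = 353 × 0.3390 = 119.7 mg

120 mg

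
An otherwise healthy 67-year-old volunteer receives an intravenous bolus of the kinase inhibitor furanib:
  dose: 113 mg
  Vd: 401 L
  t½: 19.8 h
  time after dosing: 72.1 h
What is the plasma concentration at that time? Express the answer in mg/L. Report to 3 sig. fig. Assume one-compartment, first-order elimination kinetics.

C₀ = Dose / Vd = 113.0 / 401 = 0.2818 mg/L
k = ln2 / t½ = 0.693147 / 19.8 = 0.03501 h⁻¹
C = C₀ · e^(−k·t) = 0.2818 × e^(−0.03501 × 72.1)
  = 0.2818 × 0.08012 = 0.02258 mg/L

0.0226 mg/L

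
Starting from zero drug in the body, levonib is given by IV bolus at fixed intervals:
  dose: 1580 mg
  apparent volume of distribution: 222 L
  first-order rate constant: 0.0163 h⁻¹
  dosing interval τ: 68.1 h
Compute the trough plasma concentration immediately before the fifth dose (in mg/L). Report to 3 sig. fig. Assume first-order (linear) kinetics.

C₀ per dose = Dose / Vd = 1580 / 222 = 7.117 mg/L
Fraction remaining after one interval: r = e^(−kτ) = e^(−0.01630 × 68.1) = 0.3295
Before dose 5, 4 doses have been given (aged 1τ, 2τ, 3τ, 4τ).
C_trough = C₀ × (r + r² + … + r^4) = C₀ × r(1−r^4)/(1−r)
        = 7.117 × 0.3295 × (1 − 0.01179) / (1 − 0.3295) = 3.456 mg/L

3.46 mg/L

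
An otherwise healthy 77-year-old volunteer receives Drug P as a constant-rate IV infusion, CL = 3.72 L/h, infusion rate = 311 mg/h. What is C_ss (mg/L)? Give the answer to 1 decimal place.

83.6 mg/L

At steady state Css = R₀ / CL = 311 / 3.720 = 83.60 mg/L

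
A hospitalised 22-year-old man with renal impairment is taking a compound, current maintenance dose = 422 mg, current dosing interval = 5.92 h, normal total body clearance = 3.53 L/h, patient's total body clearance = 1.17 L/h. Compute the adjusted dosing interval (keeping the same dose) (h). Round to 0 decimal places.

To keep the same average steady-state level, dosing rate must scale with clearance.
CL ratio = 1.17 / 3.53 = 0.3314
New interval (same dose) = 5.92 / 0.3314 = 17.86 h

18 h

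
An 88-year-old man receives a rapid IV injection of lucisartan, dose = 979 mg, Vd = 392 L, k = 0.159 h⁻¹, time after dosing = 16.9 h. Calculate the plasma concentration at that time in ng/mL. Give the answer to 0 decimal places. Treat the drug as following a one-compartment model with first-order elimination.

170 ng/mL

C₀ = Dose / Vd = 979.0 / 392 = 2.497 mg/L
C = C₀ · e^(−k·t) = 2.497 × e^(−0.1590 × 16.9)
  = 2.497 × 0.06808 = 0.1700 mg/L
Convert: 0.1700 mg/L × 1000 = 170.0 ng/mL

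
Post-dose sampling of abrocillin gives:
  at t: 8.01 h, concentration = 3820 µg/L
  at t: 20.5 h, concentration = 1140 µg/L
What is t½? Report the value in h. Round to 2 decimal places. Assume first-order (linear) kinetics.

7.16 h

k = ln(C₁/C₂) / (t₂ − t₁) = ln(3820/1140) / (20.5 − 8.01)
  = 1.209 / 12.49 = 0.09680 h⁻¹
t½ = ln2 / k = 0.693147 / 0.09680 = 7.161 h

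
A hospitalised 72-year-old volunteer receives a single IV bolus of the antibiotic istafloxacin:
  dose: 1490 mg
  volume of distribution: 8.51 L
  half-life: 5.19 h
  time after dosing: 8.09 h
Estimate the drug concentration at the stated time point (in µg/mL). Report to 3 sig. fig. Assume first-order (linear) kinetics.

C₀ = Dose / Vd = 1490 / 8.51 = 175.1 mg/L
k = ln2 / t½ = 0.693147 / 5.19 = 0.1336 h⁻¹
C = C₀ · e^(−k·t) = 175.1 × e^(−0.1336 × 8.09)
  = 175.1 × 0.3393 = 59.41 mg/L
(59.41 mg/L = 59.41 µg/mL)

59.4 µg/mL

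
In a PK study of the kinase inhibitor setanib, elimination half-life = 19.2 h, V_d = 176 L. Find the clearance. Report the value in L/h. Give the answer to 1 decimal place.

6.4 L/h

k = ln2 / t½ = 0.693147 / 19.2 = 0.03610 h⁻¹
CL = k × Vd = 0.03610 × 176 = 6.354 L/h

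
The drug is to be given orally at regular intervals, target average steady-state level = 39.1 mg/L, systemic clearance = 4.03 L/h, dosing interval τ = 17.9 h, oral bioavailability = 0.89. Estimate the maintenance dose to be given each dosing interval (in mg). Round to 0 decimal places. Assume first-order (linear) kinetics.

At steady state, F × (Dose/τ) = Css × CL.
Dose = Css × CL × τ / F = 39.1 × 4.030 × 17.9 / 0.89 = 3169 mg

3169 mg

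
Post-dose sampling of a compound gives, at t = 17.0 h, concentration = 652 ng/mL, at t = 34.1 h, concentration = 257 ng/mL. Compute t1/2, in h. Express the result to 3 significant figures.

k = ln(C₁/C₂) / (t₂ − t₁) = ln(652/257) / (34.1 − 17.0)
  = 0.9310 / 17.10 = 0.05444 h⁻¹
t½ = ln2 / k = 0.693147 / 0.05444 = 12.73 h

12.7 h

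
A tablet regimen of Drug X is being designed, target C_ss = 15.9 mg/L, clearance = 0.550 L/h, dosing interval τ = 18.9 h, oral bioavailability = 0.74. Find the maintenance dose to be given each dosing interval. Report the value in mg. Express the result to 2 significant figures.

220 mg

At steady state, F × (Dose/τ) = Css × CL.
Dose = Css × CL × τ / F = 15.9 × 0.5500 × 18.9 / 0.74 = 223.4 mg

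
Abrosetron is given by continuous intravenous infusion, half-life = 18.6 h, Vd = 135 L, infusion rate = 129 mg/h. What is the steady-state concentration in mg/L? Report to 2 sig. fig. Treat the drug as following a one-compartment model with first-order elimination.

26 mg/L

k = ln2 / t½ = 0.693147 / 18.6 = 0.03727 h⁻¹
CL = k × Vd = 0.03727 × 135 = 5.031 L/h
At steady state Css = R₀ / CL = 129 / 5.031 = 25.64 mg/L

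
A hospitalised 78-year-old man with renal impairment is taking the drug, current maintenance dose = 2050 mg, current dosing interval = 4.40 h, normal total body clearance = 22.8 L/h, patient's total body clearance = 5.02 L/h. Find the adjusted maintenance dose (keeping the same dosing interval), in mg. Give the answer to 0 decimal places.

To keep the same average steady-state level, dosing rate must scale with clearance.
CL ratio = 5.02 / 22.8 = 0.2202
New dose (same interval) = 2050 × 0.2202 = 451.4 mg

451 mg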